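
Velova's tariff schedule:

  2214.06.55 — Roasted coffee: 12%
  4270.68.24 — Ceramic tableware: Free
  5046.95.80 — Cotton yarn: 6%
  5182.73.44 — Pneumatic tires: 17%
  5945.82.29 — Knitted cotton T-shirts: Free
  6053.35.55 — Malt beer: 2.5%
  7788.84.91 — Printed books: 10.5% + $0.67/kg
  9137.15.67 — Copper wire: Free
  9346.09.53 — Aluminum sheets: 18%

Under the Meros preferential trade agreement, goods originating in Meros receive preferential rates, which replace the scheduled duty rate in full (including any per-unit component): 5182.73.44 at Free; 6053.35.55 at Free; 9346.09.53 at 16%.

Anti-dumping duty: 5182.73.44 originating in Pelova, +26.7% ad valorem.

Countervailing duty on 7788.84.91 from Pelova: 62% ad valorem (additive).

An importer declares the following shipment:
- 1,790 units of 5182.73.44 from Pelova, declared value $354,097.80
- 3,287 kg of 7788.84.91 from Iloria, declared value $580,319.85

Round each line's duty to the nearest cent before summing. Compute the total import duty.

Line 1 (5182.73.44, Pelova, 1,790 units, $354,097.80):
Base rate for 5182.73.44 is 17%.
5182.73.44 has an FTA preferential rate, but origin Pelova is not Meros; base rate stands.
Additional duty on 5182.73.44 from Pelova: +26.7%. Applied ad valorem rate: 17% + 26.7% = 43.7%.
Duty = $354,097.80 × 43.7% = $154,740.74.
Line 2 (7788.84.91, Iloria, 3,287 kg, $580,319.85):
Base rate for 7788.84.91 is 10.5% + $0.67/kg.
The additional-duty order on 7788.84.91 targets Pelova, not Iloria; it does not apply.
Duty = $580,319.85 × 10.5% + 3,287 × $0.67 = $63,135.87.
Total = $154,740.74 + $63,135.87 = $217,876.61.

$217,876.61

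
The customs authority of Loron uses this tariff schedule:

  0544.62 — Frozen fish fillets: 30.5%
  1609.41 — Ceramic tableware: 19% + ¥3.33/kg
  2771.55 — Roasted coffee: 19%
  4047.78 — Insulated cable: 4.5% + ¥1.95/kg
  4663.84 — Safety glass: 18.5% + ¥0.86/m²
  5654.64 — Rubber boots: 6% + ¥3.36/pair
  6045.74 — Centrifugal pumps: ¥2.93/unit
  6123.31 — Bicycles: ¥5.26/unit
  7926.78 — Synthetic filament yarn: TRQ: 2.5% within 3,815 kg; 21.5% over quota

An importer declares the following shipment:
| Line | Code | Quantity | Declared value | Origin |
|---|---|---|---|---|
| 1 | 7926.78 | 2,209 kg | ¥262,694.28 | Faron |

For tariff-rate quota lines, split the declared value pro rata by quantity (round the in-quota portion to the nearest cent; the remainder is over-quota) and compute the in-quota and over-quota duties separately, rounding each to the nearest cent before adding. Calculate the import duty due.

¥6,567.36

Line 1 (7926.78, Faron, 2,209 kg, ¥262,694.28):
Code 7926.78 is under a tariff-rate quota (threshold 3,815 kg). Quantity 2,209 kg is within the quota, so the in-quota rate 2.5% applies to the full value.
Duty = ¥262,694.28 × 2.5% = ¥6,567.36.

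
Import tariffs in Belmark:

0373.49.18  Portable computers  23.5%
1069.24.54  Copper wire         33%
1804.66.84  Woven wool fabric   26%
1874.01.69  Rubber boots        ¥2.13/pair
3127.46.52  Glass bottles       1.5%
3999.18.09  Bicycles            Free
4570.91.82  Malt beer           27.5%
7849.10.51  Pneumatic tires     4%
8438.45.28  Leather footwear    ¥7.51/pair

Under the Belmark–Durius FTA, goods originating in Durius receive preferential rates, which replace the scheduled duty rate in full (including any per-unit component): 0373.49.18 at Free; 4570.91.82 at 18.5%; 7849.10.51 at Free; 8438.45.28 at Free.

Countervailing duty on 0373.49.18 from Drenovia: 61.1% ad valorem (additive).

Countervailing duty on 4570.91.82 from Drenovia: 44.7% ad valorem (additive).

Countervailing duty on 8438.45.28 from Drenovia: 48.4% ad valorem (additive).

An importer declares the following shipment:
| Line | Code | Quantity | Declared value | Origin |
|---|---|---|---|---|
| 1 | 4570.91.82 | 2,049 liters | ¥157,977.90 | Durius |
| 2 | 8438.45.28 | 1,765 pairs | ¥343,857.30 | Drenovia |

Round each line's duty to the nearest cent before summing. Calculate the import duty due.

¥208,907.99

Line 1 (4570.91.82, Durius, 2,049 liters, ¥157,977.90):
Base rate for 4570.91.82 is 27.5%.
Origin Durius qualifies under the Belmark–Durius agreement and 4570.91.82 is covered: preferential rate 18.5% applies instead.
The additional-duty order on 4570.91.82 targets Drenovia, not Durius; it does not apply.
Duty = ¥157,977.90 × 18.5% = ¥29,225.91.
Line 2 (8438.45.28, Drenovia, 1,765 pairs, ¥343,857.30):
Base rate for 8438.45.28 is ¥7.51/pair.
8438.45.28 has an FTA preferential rate, but origin Drenovia is not Durius; base rate stands.
Additional duty on 8438.45.28 from Drenovia: +48.4% ad valorem. Applied ad valorem rate = 48.4%.
Duty = ¥343,857.30 × 48.4% + 1,765 × ¥7.51 = ¥179,682.08.
Total = ¥29,225.91 + ¥179,682.08 = ¥208,907.99.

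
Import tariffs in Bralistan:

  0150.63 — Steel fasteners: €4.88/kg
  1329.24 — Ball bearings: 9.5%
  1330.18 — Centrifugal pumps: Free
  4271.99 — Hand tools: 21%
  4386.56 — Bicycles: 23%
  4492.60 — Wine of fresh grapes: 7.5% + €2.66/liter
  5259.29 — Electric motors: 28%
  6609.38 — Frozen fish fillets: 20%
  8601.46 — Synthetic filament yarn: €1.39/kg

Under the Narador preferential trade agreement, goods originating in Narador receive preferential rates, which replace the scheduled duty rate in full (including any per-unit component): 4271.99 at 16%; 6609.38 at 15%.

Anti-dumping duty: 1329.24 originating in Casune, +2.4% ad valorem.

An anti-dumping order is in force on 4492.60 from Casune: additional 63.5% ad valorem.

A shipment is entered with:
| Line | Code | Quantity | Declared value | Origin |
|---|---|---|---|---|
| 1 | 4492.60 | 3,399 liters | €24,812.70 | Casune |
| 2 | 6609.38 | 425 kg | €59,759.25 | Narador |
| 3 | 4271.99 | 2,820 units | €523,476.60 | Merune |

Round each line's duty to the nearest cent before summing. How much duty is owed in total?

Line 1 (4492.60, Casune, 3,399 liters, €24,812.70):
Base rate for 4492.60 is 7.5% + €2.66/liter.
Additional duty on 4492.60 from Casune: +63.5%. Applied ad valorem rate: 7.5% + 63.5% = 71%.
Duty = €24,812.70 × 71% + 3,399 × €2.66 = €26,658.36.
Line 2 (6609.38, Narador, 425 kg, €59,759.25):
Base rate for 6609.38 is 20%.
Origin Narador qualifies under the Bralistan–Narador agreement and 6609.38 is covered: preferential rate 15% applies instead.
Duty = €59,759.25 × 15% = €8,963.89.
Line 3 (4271.99, Merune, 2,820 units, €523,476.60):
Base rate for 4271.99 is 21%.
4271.99 has an FTA preferential rate, but origin Merune is not Narador; base rate stands.
Duty = €523,476.60 × 21% = €109,930.09.
Total = €26,658.36 + €8,963.89 + €109,930.09 = €145,552.34.

€145,552.34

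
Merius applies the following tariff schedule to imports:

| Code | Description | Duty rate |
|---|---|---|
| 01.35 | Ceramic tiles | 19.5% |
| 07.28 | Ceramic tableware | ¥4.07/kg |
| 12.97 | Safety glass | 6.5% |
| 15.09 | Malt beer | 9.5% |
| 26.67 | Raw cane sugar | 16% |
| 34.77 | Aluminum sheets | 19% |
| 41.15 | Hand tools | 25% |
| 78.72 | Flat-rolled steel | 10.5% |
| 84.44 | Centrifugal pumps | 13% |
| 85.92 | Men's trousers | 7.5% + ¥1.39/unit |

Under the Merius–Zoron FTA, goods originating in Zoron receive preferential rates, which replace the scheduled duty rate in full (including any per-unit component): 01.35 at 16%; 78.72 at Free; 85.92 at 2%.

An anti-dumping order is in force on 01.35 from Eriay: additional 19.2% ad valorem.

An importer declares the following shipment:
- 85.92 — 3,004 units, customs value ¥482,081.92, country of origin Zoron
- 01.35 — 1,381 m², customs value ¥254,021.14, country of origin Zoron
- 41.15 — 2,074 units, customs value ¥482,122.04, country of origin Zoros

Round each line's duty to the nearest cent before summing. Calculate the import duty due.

Line 1 (85.92, Zoron, 3,004 units, ¥482,081.92):
Base rate for 85.92 is 7.5% + ¥1.39/unit.
Origin Zoron qualifies under the Merius–Zoron agreement and 85.92 is covered: preferential rate 2% applies instead.
Duty = ¥482,081.92 × 2% = ¥9,641.64.
Line 2 (01.35, Zoron, 1,381 m², ¥254,021.14):
Base rate for 01.35 is 19.5%.
Origin Zoron qualifies under the Merius–Zoron agreement and 01.35 is covered: preferential rate 16% applies instead.
The additional-duty order on 01.35 targets Eriay, not Zoron; it does not apply.
Duty = ¥254,021.14 × 16% = ¥40,643.38.
Line 3 (41.15, Zoros, 2,074 units, ¥482,122.04):
Base rate for 41.15 is 25%.
Duty = ¥482,122.04 × 25% = ¥120,530.51.
Total = ¥9,641.64 + ¥40,643.38 + ¥120,530.51 = ¥170,815.53.

¥170,815.53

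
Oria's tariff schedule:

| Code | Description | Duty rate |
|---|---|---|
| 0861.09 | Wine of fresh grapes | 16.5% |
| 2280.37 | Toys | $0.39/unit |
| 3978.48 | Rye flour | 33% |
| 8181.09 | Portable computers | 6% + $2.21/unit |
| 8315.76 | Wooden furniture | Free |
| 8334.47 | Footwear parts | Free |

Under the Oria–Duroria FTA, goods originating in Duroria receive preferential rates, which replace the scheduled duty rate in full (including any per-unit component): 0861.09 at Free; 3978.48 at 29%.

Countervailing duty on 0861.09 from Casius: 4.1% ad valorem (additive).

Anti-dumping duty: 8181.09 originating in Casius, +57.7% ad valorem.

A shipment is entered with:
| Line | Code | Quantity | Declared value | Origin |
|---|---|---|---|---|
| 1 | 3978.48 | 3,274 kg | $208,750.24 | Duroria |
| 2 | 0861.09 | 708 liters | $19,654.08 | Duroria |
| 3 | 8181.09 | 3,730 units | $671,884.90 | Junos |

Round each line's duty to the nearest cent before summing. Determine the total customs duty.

$109,093.96

Line 1 (3978.48, Duroria, 3,274 kg, $208,750.24):
Base rate for 3978.48 is 33%.
Origin Duroria qualifies under the Oria–Duroria agreement and 3978.48 is covered: preferential rate 29% applies instead.
Duty = $208,750.24 × 29% = $60,537.57.
Line 2 (0861.09, Duroria, 708 liters, $19,654.08):
Base rate for 0861.09 is 16.5%.
Origin Duroria qualifies under the Oria–Duroria agreement and 0861.09 is covered: preferential rate Free applies instead.
The additional-duty order on 0861.09 targets Casius, not Duroria; it does not apply.
Duty = $19,654.08 × 0% = $0.00.
Line 3 (8181.09, Junos, 3,730 units, $671,884.90):
Base rate for 8181.09 is 6% + $2.21/unit.
The additional-duty order on 8181.09 targets Casius, not Junos; it does not apply.
Duty = $671,884.90 × 6% + 3,730 × $2.21 = $48,556.39.
Total = $60,537.57 + $0.00 + $48,556.39 = $109,093.96.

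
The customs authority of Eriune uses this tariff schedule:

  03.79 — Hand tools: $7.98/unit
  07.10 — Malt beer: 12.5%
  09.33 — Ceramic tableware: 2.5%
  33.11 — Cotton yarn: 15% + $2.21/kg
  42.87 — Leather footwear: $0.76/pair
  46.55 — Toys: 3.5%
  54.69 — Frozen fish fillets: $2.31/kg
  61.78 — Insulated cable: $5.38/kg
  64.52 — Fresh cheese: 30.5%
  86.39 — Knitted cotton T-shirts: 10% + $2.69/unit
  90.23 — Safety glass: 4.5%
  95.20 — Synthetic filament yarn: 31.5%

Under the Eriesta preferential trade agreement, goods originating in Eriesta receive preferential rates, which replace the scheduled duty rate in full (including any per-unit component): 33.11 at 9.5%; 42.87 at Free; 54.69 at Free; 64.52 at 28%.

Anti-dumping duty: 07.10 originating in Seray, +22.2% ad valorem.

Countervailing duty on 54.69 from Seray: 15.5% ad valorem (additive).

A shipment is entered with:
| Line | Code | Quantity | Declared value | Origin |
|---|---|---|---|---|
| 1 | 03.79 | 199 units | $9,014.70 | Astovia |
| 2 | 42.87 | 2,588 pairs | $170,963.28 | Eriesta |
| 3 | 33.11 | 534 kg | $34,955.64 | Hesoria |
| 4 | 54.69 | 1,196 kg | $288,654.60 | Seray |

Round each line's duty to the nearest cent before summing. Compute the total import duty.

Line 1 (03.79, Astovia, 199 units, $9,014.70):
Base rate for 03.79 is $7.98/unit.
Duty = 199 × $7.98 = $1,588.02.
Line 2 (42.87, Eriesta, 2,588 pairs, $170,963.28):
Base rate for 42.87 is $0.76/pair.
Origin Eriesta qualifies under the Eriune–Eriesta agreement and 42.87 is covered: preferential rate Free applies instead.
Duty = $170,963.28 × 0% = $0.00.
Line 3 (33.11, Hesoria, 534 kg, $34,955.64):
Base rate for 33.11 is 15% + $2.21/kg.
33.11 has an FTA preferential rate, but origin Hesoria is not Eriesta; base rate stands.
Duty = $34,955.64 × 15% + 534 × $2.21 = $6,423.49.
Line 4 (54.69, Seray, 1,196 kg, $288,654.60):
Base rate for 54.69 is $2.31/kg.
54.69 has an FTA preferential rate, but origin Seray is not Eriesta; base rate stands.
Additional duty on 54.69 from Seray: +15.5% ad valorem. Applied ad valorem rate = 15.5%.
Duty = $288,654.60 × 15.5% + 1,196 × $2.31 = $47,504.22.
Total = $1,588.02 + $0.00 + $6,423.49 + $47,504.22 = $55,515.73.

$55,515.73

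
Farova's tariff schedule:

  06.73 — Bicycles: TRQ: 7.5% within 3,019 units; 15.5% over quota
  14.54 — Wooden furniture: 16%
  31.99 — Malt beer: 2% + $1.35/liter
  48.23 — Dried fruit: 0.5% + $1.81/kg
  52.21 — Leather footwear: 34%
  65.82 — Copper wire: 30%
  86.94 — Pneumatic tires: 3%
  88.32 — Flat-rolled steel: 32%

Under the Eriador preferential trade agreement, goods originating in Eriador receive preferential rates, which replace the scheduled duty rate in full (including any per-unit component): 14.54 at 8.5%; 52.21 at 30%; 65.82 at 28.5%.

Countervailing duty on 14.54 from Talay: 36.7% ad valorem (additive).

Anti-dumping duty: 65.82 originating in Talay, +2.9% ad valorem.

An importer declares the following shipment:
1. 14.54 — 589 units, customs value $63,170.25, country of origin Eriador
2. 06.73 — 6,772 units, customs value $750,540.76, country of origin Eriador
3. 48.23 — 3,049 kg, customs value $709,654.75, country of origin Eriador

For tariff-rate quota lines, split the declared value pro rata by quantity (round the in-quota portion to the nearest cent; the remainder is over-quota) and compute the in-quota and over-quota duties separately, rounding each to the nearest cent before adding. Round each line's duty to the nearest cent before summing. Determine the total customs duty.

Line 1 (14.54, Eriador, 589 units, $63,170.25):
Base rate for 14.54 is 16%.
Origin Eriador qualifies under the Farova–Eriador agreement and 14.54 is covered: preferential rate 8.5% applies instead.
The additional-duty order on 14.54 targets Talay, not Eriador; it does not apply.
Duty = $63,170.25 × 8.5% = $5,369.47.
Line 2 (06.73, Eriador, 6,772 units, $750,540.76):
Code 06.73 is under a tariff-rate quota (threshold 3,019 units). In-quota: 3,019 units at 7.5%; over-quota: 3,753 units at 15.5%.
Pro-rata value split: in-quota = $750,540.76 × 3,019/6,772 = $334,595.77; over-quota = $750,540.76 − $334,595.77 = $415,944.99.
In-quota duty = $334,595.77 × 7.5% = $25,094.68. Over-quota duty = $415,944.99 × 15.5% = $64,471.47.
Line duty = $25,094.68 + $64,471.47 = $89,566.15.
Line 3 (48.23, Eriador, 3,049 kg, $709,654.75):
Base rate for 48.23 is 0.5% + $1.81/kg.
Origin Eriador is the FTA partner but 48.23 is not on the preference list; base rate stands.
Duty = $709,654.75 × 0.5% + 3,049 × $1.81 = $9,066.96.
Total = $5,369.47 + $89,566.15 + $9,066.96 = $104,002.58.

$104,002.58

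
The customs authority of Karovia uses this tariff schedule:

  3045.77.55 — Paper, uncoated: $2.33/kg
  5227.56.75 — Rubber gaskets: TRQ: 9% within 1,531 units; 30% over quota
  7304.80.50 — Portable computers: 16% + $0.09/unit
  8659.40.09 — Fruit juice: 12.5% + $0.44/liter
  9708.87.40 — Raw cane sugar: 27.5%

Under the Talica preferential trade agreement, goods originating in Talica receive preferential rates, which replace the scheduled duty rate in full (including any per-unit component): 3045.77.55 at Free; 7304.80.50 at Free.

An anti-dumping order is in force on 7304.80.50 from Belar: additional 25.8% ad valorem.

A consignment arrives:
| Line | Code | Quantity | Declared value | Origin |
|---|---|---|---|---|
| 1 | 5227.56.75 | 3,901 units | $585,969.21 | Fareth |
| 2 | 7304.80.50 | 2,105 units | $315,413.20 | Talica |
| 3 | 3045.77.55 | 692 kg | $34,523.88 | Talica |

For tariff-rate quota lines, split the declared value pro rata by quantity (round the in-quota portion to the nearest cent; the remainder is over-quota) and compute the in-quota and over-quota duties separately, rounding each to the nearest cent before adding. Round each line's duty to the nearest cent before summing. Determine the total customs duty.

$127,496.75

Line 1 (5227.56.75, Fareth, 3,901 units, $585,969.21):
Code 5227.56.75 is under a tariff-rate quota (threshold 1,531 units). In-quota: 1,531 units at 9%; over-quota: 2,370 units at 30%.
Pro-rata value split: in-quota = $585,969.21 × 1,531/3,901 = $229,971.51; over-quota = $585,969.21 − $229,971.51 = $355,997.70.
In-quota duty = $229,971.51 × 9% = $20,697.44. Over-quota duty = $355,997.70 × 30% = $106,799.31.
Line duty = $20,697.44 + $106,799.31 = $127,496.75.
Line 2 (7304.80.50, Talica, 2,105 units, $315,413.20):
Base rate for 7304.80.50 is 16% + $0.09/unit.
Origin Talica qualifies under the Karovia–Talica agreement and 7304.80.50 is covered: preferential rate Free applies instead.
The additional-duty order on 7304.80.50 targets Belar, not Talica; it does not apply.
Duty = $315,413.20 × 0% = $0.00.
Line 3 (3045.77.55, Talica, 692 kg, $34,523.88):
Base rate for 3045.77.55 is $2.33/kg.
Origin Talica qualifies under the Karovia–Talica agreement and 3045.77.55 is covered: preferential rate Free applies instead.
Duty = $34,523.88 × 0% = $0.00.
Total = $127,496.75 + $0.00 + $0.00 = $127,496.75.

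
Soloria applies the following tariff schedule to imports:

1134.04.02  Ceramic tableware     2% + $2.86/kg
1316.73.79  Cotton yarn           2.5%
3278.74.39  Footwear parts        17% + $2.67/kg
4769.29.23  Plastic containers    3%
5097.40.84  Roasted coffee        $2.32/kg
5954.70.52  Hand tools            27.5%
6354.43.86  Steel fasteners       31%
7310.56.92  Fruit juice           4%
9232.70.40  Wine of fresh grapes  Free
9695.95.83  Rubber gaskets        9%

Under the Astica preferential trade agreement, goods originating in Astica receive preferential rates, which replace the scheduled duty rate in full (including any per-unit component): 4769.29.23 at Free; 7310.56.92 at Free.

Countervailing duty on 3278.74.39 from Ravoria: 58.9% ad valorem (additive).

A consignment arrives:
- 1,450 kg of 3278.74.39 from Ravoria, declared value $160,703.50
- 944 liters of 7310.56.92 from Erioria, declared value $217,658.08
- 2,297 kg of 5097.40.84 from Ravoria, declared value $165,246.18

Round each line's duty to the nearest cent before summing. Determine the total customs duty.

Line 1 (3278.74.39, Ravoria, 1,450 kg, $160,703.50):
Base rate for 3278.74.39 is 17% + $2.67/kg.
Additional duty on 3278.74.39 from Ravoria: +58.9%. Applied ad valorem rate: 17% + 58.9% = 75.9%.
Duty = $160,703.50 × 75.9% + 1,450 × $2.67 = $125,845.46.
Line 2 (7310.56.92, Erioria, 944 liters, $217,658.08):
Base rate for 7310.56.92 is 4%.
7310.56.92 has an FTA preferential rate, but origin Erioria is not Astica; base rate stands.
Duty = $217,658.08 × 4% = $8,706.32.
Line 3 (5097.40.84, Ravoria, 2,297 kg, $165,246.18):
Base rate for 5097.40.84 is $2.32/kg.
Duty = 2,297 × $2.32 = $5,329.04.
Total = $125,845.46 + $8,706.32 + $5,329.04 = $139,880.82.

$139,880.82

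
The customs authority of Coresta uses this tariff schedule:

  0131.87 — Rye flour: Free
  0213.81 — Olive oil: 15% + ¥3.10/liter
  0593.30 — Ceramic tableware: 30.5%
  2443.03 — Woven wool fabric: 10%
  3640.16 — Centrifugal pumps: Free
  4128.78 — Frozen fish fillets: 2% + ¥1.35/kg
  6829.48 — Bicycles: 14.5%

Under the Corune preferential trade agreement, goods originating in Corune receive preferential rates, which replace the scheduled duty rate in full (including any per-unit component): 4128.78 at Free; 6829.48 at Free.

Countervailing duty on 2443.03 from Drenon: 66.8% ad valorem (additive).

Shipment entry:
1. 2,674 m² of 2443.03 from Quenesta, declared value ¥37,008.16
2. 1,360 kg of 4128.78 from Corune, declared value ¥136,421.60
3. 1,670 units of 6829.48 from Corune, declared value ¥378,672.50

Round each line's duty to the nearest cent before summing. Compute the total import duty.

Line 1 (2443.03, Quenesta, 2,674 m², ¥37,008.16):
Base rate for 2443.03 is 10%.
The additional-duty order on 2443.03 targets Drenon, not Quenesta; it does not apply.
Duty = ¥37,008.16 × 10% = ¥3,700.82.
Line 2 (4128.78, Corune, 1,360 kg, ¥136,421.60):
Base rate for 4128.78 is 2% + ¥1.35/kg.
Origin Corune qualifies under the Coresta–Corune agreement and 4128.78 is covered: preferential rate Free applies instead.
Duty = ¥136,421.60 × 0% = ¥0.00.
Line 3 (6829.48, Corune, 1,670 units, ¥378,672.50):
Base rate for 6829.48 is 14.5%.
Origin Corune qualifies under the Coresta–Corune agreement and 6829.48 is covered: preferential rate Free applies instead.
Duty = ¥378,672.50 × 0% = ¥0.00.
Total = ¥3,700.82 + ¥0.00 + ¥0.00 = ¥3,700.82.

¥3,700.82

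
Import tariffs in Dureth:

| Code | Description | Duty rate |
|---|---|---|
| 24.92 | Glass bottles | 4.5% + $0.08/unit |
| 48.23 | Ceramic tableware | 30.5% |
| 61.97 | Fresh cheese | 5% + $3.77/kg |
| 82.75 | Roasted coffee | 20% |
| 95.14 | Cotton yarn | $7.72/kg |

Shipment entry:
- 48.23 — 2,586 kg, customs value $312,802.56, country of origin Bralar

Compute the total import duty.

Line 1 (48.23, Bralar, 2,586 kg, $312,802.56):
Base rate for 48.23 is 30.5%.
Duty = $312,802.56 × 30.5% = $95,404.78.

$95,404.78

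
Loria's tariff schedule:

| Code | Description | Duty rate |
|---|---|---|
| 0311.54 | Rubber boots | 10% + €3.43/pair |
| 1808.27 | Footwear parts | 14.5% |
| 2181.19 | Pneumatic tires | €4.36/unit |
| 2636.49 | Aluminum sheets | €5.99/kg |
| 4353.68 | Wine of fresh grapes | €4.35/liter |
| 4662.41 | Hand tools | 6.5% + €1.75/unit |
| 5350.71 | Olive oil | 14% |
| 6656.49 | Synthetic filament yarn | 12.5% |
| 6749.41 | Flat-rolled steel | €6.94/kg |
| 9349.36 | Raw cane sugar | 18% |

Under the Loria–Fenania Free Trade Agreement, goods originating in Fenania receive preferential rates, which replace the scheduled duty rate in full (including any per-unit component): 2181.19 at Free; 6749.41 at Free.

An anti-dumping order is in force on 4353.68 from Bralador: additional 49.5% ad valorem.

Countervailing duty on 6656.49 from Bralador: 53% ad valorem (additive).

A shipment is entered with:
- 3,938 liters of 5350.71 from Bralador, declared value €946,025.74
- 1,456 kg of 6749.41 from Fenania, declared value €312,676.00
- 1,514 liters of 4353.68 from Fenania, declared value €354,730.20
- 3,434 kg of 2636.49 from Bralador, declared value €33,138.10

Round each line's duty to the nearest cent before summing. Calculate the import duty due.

Line 1 (5350.71, Bralador, 3,938 liters, €946,025.74):
Base rate for 5350.71 is 14%.
Duty = €946,025.74 × 14% = €132,443.60.
Line 2 (6749.41, Fenania, 1,456 kg, €312,676.00):
Base rate for 6749.41 is €6.94/kg.
Origin Fenania qualifies under the Loria–Fenania agreement and 6749.41 is covered: preferential rate Free applies instead.
Duty = €312,676.00 × 0% = €0.00.
Line 3 (4353.68, Fenania, 1,514 liters, €354,730.20):
Base rate for 4353.68 is €4.35/liter.
Origin Fenania is the FTA partner but 4353.68 is not on the preference list; base rate stands.
The additional-duty order on 4353.68 targets Bralador, not Fenania; it does not apply.
Duty = 1,514 × €4.35 = €6,585.90.
Line 4 (2636.49, Bralador, 3,434 kg, €33,138.10):
Base rate for 2636.49 is €5.99/kg.
Duty = 3,434 × €5.99 = €20,569.66.
Total = €132,443.60 + €0.00 + €6,585.90 + €20,569.66 = €159,599.16.

€159,599.16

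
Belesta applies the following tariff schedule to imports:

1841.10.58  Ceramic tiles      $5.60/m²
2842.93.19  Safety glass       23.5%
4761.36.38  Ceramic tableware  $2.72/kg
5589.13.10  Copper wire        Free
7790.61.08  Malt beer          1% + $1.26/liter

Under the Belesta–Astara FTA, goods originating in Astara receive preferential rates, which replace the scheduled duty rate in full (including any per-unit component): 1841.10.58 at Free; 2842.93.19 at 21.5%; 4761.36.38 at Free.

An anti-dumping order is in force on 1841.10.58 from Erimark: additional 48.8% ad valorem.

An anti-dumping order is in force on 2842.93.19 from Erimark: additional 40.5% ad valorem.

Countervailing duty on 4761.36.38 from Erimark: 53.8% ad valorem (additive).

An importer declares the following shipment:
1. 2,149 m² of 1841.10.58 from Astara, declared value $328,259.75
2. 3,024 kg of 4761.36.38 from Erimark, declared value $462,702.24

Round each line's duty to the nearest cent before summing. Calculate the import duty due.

$257,159.09

Line 1 (1841.10.58, Astara, 2,149 m², $328,259.75):
Base rate for 1841.10.58 is $5.60/m².
Origin Astara qualifies under the Belesta–Astara agreement and 1841.10.58 is covered: preferential rate Free applies instead.
The additional-duty order on 1841.10.58 targets Erimark, not Astara; it does not apply.
Duty = $328,259.75 × 0% = $0.00.
Line 2 (4761.36.38, Erimark, 3,024 kg, $462,702.24):
Base rate for 4761.36.38 is $2.72/kg.
4761.36.38 has an FTA preferential rate, but origin Erimark is not Astara; base rate stands.
Additional duty on 4761.36.38 from Erimark: +53.8% ad valorem. Applied ad valorem rate = 53.8%.
Duty = $462,702.24 × 53.8% + 3,024 × $2.72 = $257,159.09.
Total = $0.00 + $257,159.09 = $257,159.09.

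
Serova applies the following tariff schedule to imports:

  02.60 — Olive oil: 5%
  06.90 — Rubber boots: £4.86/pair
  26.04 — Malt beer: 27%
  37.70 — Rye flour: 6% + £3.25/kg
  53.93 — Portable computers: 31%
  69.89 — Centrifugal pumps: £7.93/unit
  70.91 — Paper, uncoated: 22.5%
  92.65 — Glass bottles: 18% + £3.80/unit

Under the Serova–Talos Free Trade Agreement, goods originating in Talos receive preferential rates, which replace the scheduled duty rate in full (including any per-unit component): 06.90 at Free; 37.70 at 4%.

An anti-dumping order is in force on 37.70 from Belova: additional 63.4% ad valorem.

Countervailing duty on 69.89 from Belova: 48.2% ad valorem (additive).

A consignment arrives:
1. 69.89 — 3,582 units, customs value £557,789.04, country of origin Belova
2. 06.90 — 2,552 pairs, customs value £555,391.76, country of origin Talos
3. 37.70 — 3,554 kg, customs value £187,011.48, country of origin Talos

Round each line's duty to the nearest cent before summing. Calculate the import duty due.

£304,740.04

Line 1 (69.89, Belova, 3,582 units, £557,789.04):
Base rate for 69.89 is £7.93/unit.
Additional duty on 69.89 from Belova: +48.2% ad valorem. Applied ad valorem rate = 48.2%.
Duty = £557,789.04 × 48.2% + 3,582 × £7.93 = £297,259.58.
Line 2 (06.90, Talos, 2,552 pairs, £555,391.76):
Base rate for 06.90 is £4.86/pair.
Origin Talos qualifies under the Serova–Talos agreement and 06.90 is covered: preferential rate Free applies instead.
Duty = £555,391.76 × 0% = £0.00.
Line 3 (37.70, Talos, 3,554 kg, £187,011.48):
Base rate for 37.70 is 6% + £3.25/kg.
Origin Talos qualifies under the Serova–Talos agreement and 37.70 is covered: preferential rate 4% applies instead.
The additional-duty order on 37.70 targets Belova, not Talos; it does not apply.
Duty = £187,011.48 × 4% = £7,480.46.
Total = £297,259.58 + £0.00 + £7,480.46 = £304,740.04.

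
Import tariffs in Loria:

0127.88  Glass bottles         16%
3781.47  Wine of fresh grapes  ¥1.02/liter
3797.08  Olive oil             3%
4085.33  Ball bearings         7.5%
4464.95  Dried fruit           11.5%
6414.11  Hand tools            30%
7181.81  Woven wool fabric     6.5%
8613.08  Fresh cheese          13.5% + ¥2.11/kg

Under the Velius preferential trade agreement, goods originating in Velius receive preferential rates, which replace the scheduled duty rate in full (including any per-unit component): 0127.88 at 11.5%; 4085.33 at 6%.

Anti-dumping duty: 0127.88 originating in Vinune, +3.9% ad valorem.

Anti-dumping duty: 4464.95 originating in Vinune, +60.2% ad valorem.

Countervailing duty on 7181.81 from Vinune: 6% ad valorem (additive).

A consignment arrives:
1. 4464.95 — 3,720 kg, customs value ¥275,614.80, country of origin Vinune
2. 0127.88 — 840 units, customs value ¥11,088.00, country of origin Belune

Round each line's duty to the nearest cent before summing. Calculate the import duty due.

Line 1 (4464.95, Vinune, 3,720 kg, ¥275,614.80):
Base rate for 4464.95 is 11.5%.
Additional duty on 4464.95 from Vinune: +60.2%. Applied ad valorem rate: 11.5% + 60.2% = 71.7%.
Duty = ¥275,614.80 × 71.7% = ¥197,615.81.
Line 2 (0127.88, Belune, 840 units, ¥11,088.00):
Base rate for 0127.88 is 16%.
0127.88 has an FTA preferential rate, but origin Belune is not Velius; base rate stands.
The additional-duty order on 0127.88 targets Vinune, not Belune; it does not apply.
Duty = ¥11,088.00 × 16% = ¥1,774.08.
Total = ¥197,615.81 + ¥1,774.08 = ¥199,389.89.

¥199,389.89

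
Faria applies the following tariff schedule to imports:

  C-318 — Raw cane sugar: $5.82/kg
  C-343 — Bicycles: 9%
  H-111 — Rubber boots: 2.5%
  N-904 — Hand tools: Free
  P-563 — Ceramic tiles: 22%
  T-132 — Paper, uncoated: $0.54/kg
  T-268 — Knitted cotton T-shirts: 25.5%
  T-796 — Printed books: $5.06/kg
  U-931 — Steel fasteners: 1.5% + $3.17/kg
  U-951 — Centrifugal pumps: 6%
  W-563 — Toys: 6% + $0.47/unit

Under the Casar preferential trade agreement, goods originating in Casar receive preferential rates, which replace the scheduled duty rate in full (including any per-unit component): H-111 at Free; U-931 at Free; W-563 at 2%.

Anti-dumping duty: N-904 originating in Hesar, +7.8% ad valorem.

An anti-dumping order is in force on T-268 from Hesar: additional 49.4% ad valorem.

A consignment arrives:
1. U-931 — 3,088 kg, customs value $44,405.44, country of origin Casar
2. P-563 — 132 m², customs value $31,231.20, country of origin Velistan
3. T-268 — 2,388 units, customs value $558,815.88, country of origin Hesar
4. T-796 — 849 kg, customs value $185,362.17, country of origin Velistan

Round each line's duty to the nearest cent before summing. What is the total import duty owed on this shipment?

Line 1 (U-931, Casar, 3,088 kg, $44,405.44):
Base rate for U-931 is 1.5% + $3.17/kg.
Origin Casar qualifies under the Faria–Casar agreement and U-931 is covered: preferential rate Free applies instead.
Duty = $44,405.44 × 0% = $0.00.
Line 2 (P-563, Velistan, 132 m², $31,231.20):
Base rate for P-563 is 22%.
Duty = $31,231.20 × 22% = $6,870.86.
Line 3 (T-268, Hesar, 2,388 units, $558,815.88):
Base rate for T-268 is 25.5%.
Additional duty on T-268 from Hesar: +49.4%. Applied ad valorem rate: 25.5% + 49.4% = 74.9%.
Duty = $558,815.88 × 74.9% = $418,553.09.
Line 4 (T-796, Velistan, 849 kg, $185,362.17):
Base rate for T-796 is $5.06/kg.
Duty = 849 × $5.06 = $4,295.94.
Total = $0.00 + $6,870.86 + $418,553.09 + $4,295.94 = $429,719.89.

$429,719.89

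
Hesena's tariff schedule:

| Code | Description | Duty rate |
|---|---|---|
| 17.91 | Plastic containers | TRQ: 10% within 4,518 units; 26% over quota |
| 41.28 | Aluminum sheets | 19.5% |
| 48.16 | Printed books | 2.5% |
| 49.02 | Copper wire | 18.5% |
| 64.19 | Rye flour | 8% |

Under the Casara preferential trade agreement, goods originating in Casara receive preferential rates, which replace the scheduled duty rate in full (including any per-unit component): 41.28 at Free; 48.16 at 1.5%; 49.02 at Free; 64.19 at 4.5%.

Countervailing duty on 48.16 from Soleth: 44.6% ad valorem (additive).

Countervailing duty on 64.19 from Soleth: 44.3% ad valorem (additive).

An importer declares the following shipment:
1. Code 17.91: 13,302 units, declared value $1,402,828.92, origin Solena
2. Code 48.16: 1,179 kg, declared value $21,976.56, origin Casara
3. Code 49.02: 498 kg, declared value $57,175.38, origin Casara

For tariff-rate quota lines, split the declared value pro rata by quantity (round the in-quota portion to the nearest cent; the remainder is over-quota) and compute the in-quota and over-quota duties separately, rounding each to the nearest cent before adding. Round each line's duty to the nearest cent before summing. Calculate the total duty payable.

Line 1 (17.91, Solena, 13,302 units, $1,402,828.92):
Code 17.91 is under a tariff-rate quota (threshold 4,518 units). In-quota: 4,518 units at 10%; over-quota: 8,784 units at 26%.
Pro-rata value split: in-quota = $1,402,828.92 × 4,518/13,302 = $476,468.28; over-quota = $1,402,828.92 − $476,468.28 = $926,360.64.
In-quota duty = $476,468.28 × 10% = $47,646.83. Over-quota duty = $926,360.64 × 26% = $240,853.77.
Line duty = $47,646.83 + $240,853.77 = $288,500.60.
Line 2 (48.16, Casara, 1,179 kg, $21,976.56):
Base rate for 48.16 is 2.5%.
Origin Casara qualifies under the Hesena–Casara agreement and 48.16 is covered: preferential rate 1.5% applies instead.
The additional-duty order on 48.16 targets Soleth, not Casara; it does not apply.
Duty = $21,976.56 × 1.5% = $329.65.
Line 3 (49.02, Casara, 498 kg, $57,175.38):
Base rate for 49.02 is 18.5%.
Origin Casara qualifies under the Hesena–Casara agreement and 49.02 is covered: preferential rate Free applies instead.
Duty = $57,175.38 × 0% = $0.00.
Total = $288,500.60 + $329.65 + $0.00 = $288,830.25.

$288,830.25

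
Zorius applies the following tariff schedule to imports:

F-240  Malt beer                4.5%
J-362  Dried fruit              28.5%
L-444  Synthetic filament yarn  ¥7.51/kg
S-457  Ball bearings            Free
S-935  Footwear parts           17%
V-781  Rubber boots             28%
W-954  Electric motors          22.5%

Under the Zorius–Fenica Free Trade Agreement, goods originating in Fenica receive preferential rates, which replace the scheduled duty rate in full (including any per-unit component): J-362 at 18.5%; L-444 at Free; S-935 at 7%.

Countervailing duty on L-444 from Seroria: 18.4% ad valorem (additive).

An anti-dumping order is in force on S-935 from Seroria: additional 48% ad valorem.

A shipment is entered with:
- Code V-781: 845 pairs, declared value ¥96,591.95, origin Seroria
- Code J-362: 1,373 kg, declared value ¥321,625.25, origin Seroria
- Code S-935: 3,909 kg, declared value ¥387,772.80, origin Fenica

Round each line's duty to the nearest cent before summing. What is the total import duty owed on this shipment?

¥145,853.05

Line 1 (V-781, Seroria, 845 pairs, ¥96,591.95):
Base rate for V-781 is 28%.
Duty = ¥96,591.95 × 28% = ¥27,045.75.
Line 2 (J-362, Seroria, 1,373 kg, ¥321,625.25):
Base rate for J-362 is 28.5%.
J-362 has an FTA preferential rate, but origin Seroria is not Fenica; base rate stands.
Duty = ¥321,625.25 × 28.5% = ¥91,663.20.
Line 3 (S-935, Fenica, 3,909 kg, ¥387,772.80):
Base rate for S-935 is 17%.
Origin Fenica qualifies under the Zorius–Fenica agreement and S-935 is covered: preferential rate 7% applies instead.
The additional-duty order on S-935 targets Seroria, not Fenica; it does not apply.
Duty = ¥387,772.80 × 7% = ¥27,144.10.
Total = ¥27,045.75 + ¥91,663.20 + ¥27,144.10 = ¥145,853.05.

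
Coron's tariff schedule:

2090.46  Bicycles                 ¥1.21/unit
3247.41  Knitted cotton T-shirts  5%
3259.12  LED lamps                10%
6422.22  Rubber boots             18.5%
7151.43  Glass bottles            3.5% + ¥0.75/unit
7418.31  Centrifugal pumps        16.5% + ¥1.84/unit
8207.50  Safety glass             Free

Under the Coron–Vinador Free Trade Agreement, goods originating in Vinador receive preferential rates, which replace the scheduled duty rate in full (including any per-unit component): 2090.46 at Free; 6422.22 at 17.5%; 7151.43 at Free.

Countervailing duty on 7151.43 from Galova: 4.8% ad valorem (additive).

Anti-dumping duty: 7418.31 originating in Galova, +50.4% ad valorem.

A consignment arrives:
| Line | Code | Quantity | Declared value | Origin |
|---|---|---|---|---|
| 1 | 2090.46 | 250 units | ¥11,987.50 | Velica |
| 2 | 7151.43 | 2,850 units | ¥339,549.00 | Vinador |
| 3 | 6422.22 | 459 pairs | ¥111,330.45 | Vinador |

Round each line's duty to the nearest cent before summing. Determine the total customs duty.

¥19,785.33

Line 1 (2090.46, Velica, 250 units, ¥11,987.50):
Base rate for 2090.46 is ¥1.21/unit.
2090.46 has an FTA preferential rate, but origin Velica is not Vinador; base rate stands.
Duty = 250 × ¥1.21 = ¥302.50.
Line 2 (7151.43, Vinador, 2,850 units, ¥339,549.00):
Base rate for 7151.43 is 3.5% + ¥0.75/unit.
Origin Vinador qualifies under the Coron–Vinador agreement and 7151.43 is covered: preferential rate Free applies instead.
The additional-duty order on 7151.43 targets Galova, not Vinador; it does not apply.
Duty = ¥339,549.00 × 0% = ¥0.00.
Line 3 (6422.22, Vinador, 459 pairs, ¥111,330.45):
Base rate for 6422.22 is 18.5%.
Origin Vinador qualifies under the Coron–Vinador agreement and 6422.22 is covered: preferential rate 17.5% applies instead.
Duty = ¥111,330.45 × 17.5% = ¥19,482.83.
Total = ¥302.50 + ¥0.00 + ¥19,482.83 = ¥19,785.33.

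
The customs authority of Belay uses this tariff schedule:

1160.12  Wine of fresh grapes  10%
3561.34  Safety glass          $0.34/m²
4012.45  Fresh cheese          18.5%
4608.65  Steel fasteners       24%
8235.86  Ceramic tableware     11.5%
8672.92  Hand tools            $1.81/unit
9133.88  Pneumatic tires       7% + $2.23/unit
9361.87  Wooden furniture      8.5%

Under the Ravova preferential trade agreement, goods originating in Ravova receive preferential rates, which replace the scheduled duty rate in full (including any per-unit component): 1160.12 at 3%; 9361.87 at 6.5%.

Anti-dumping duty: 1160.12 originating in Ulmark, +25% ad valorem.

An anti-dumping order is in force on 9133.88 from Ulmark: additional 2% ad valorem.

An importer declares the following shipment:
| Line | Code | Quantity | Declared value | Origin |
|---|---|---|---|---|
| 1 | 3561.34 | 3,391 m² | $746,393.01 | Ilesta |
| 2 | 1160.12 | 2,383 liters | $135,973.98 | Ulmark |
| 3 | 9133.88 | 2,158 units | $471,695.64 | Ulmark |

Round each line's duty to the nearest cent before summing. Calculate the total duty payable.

Line 1 (3561.34, Ilesta, 3,391 m², $746,393.01):
Base rate for 3561.34 is $0.34/m².
Duty = 3,391 × $0.34 = $1,152.94.
Line 2 (1160.12, Ulmark, 2,383 liters, $135,973.98):
Base rate for 1160.12 is 10%.
1160.12 has an FTA preferential rate, but origin Ulmark is not Ravova; base rate stands.
Additional duty on 1160.12 from Ulmark: +25%. Applied ad valorem rate: 10% + 25% = 35%.
Duty = $135,973.98 × 35% = $47,590.89.
Line 3 (9133.88, Ulmark, 2,158 units, $471,695.64):
Base rate for 9133.88 is 7% + $2.23/unit.
Additional duty on 9133.88 from Ulmark: +2%. Applied ad valorem rate: 7% + 2% = 9%.
Duty = $471,695.64 × 9% + 2,158 × $2.23 = $47,264.95.
Total = $1,152.94 + $47,590.89 + $47,264.95 = $96,008.78.

$96,008.78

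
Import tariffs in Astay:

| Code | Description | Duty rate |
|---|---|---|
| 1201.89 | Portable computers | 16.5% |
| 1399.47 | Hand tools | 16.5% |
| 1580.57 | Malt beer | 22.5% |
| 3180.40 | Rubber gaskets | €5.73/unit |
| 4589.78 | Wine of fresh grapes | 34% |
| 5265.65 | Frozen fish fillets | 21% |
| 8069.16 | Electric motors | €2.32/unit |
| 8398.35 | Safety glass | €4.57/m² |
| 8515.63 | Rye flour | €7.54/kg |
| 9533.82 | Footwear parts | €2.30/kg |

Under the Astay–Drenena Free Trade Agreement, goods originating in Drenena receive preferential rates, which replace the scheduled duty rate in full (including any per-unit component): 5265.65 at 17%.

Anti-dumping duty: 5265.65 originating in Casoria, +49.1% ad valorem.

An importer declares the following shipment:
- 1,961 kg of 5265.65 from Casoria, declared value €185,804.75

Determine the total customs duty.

€130,249.13

Line 1 (5265.65, Casoria, 1,961 kg, €185,804.75):
Base rate for 5265.65 is 21%.
5265.65 has an FTA preferential rate, but origin Casoria is not Drenena; base rate stands.
Additional duty on 5265.65 from Casoria: +49.1%. Applied ad valorem rate: 21% + 49.1% = 70.1%.
Duty = €185,804.75 × 70.1% = €130,249.13.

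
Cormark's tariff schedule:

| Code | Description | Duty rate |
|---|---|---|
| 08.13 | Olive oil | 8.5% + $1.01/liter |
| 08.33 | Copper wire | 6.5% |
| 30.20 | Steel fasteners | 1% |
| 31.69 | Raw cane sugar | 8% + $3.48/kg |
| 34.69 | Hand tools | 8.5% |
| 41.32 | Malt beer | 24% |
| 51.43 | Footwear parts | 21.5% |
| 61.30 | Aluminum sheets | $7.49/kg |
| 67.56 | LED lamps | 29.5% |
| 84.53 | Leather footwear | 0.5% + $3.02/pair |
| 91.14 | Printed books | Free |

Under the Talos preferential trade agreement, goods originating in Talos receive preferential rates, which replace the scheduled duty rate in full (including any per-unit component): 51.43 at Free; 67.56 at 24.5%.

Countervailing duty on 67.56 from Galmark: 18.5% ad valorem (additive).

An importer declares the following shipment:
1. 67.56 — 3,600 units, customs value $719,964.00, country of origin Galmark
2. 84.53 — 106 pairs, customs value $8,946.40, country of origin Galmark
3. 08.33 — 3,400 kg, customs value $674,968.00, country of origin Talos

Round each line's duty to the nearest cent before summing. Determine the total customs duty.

Line 1 (67.56, Galmark, 3,600 units, $719,964.00):
Base rate for 67.56 is 29.5%.
67.56 has an FTA preferential rate, but origin Galmark is not Talos; base rate stands.
Additional duty on 67.56 from Galmark: +18.5%. Applied ad valorem rate: 29.5% + 18.5% = 48%.
Duty = $719,964.00 × 48% = $345,582.72.
Line 2 (84.53, Galmark, 106 pairs, $8,946.40):
Base rate for 84.53 is 0.5% + $3.02/pair.
Duty = $8,946.40 × 0.5% + 106 × $3.02 = $364.85.
Line 3 (08.33, Talos, 3,400 kg, $674,968.00):
Base rate for 08.33 is 6.5%.
Origin Talos is the FTA partner but 08.33 is not on the preference list; base rate stands.
Duty = $674,968.00 × 6.5% = $43,872.92.
Total = $345,582.72 + $364.85 + $43,872.92 = $389,820.49.

$389,820.49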